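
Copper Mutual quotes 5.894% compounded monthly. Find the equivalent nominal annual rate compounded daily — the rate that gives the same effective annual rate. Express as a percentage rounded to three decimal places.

5.880%

EAR = (1 + 0.05894/12)^12 − 1 = 0.060559.
Solve (1 + r/365)^365 = 1.060559: r/365 = 1.060559^(1/365) − 1 = 0.000161, so r = 0.058800 = 5.880%.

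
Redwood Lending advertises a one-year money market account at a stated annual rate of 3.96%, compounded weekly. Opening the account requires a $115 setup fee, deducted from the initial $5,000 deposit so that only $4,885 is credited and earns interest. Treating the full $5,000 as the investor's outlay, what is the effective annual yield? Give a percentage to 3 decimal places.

1.645%

Value after one year: 4,885 × (1 + 0.0396/52)^52 = 4,885 × 1.040379 = $5,082.25.
Effective yield on the $5,000 outlay: 5,082.25 / 5,000 − 1 = 0.016450 = 1.645%.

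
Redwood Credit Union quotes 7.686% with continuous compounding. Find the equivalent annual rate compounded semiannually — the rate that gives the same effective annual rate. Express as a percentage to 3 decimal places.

7.836%

EAR under continuous compounding: e^0.07686 − 1 = 0.079891.
Solve (1 + r/2)^2 = 1.079891: r/2 = 1.079891^(1/2) − 1 = 0.039178, so r = 0.078356 = 7.836%.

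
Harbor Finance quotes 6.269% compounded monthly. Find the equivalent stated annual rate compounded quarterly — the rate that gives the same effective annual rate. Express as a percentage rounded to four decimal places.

6.3018%

EAR = (1 + 0.06269/12)^12 − 1 = 0.064523.
Solve (1 + r/4)^4 = 1.064523: r/4 = 1.064523^(1/4) − 1 = 0.015755, so r = 0.063018 = 6.3018%.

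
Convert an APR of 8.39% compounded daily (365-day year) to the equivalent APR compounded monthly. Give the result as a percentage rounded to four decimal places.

8.4184%

EAR = (1 + 0.0839/365)^365 − 1 = 0.087510.
Solve (1 + r/12)^12 = 1.087510: r/12 = 1.087510^(1/12) − 1 = 0.007015, so r = 0.084184 = 8.4184%.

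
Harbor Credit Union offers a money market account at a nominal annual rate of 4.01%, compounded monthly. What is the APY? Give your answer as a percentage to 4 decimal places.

EAR = (1 + 0.0401/12)^12 − 1.
= (1 + 0.003342)^12 − 1 = 1.040845 − 1 = 4.0845%.

4.0845%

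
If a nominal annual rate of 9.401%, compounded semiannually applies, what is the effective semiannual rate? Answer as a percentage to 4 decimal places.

4.7005%

With a nominal annual rate compounded semiannually, the periodic rate is the nominal rate divided by 2.
i = 0.09401 / 2 = 0.0470050 = 4.7005%.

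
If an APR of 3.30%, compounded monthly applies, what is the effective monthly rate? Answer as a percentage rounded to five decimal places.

With a nominal annual rate compounded monthly, the periodic rate is the nominal rate divided by 12.
i = 0.0330 / 12 = 0.0027500 = 0.27500%.

0.27500%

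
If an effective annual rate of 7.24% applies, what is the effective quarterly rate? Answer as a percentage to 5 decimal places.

1.76284%

The per-quarter rate i satisfies (1 + i)^4 = 1 + 0.0724.
i = 1.0724^(1/4) − 1 = 0.0176284 = 1.76284%.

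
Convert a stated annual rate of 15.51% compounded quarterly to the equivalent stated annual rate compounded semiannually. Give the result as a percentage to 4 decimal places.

EAR = (1 + 0.1551/4)^4 − 1 = 0.164356.
Solve (1 + r/2)^2 = 1.164356: r/2 = 1.164356^(1/2) − 1 = 0.079054, so r = 0.158107 = 15.8107%.

15.8107%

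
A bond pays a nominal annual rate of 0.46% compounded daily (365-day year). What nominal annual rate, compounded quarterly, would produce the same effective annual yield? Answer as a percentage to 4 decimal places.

0.4603%

EAR = (1 + 0.0046/365)^365 − 1 = 0.004611.
Solve (1 + r/4)^4 = 1.004611: r/4 = 1.004611^(1/4) − 1 = 0.001151, so r = 0.004603 = 0.4603%.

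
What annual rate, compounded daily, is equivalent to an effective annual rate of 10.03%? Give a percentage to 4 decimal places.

(1 + r/365)^365 − 1 = 0.1003, so 1 + r/365 = 1.1003^(1/365).
r/365 = 0.000262, so r = 0.095595 = 9.5595%.

9.5595%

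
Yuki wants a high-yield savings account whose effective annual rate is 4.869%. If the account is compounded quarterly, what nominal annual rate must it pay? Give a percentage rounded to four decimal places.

4.7825%

(1 + r/4)^4 − 1 = 0.04869, so 1 + r/4 = 1.04869^(1/4).
r/4 = 0.011956, so r = 0.047825 = 4.7825%.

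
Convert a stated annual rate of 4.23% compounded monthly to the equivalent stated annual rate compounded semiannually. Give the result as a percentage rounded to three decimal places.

4.267%

EAR = (1 + 0.0423/12)^12 − 1 = 0.043130.
Solve (1 + r/2)^2 = 1.043130: r/2 = 1.043130^(1/2) − 1 = 0.021337, so r = 0.042675 = 4.267%.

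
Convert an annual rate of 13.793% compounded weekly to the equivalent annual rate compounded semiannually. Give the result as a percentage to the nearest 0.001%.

EAR = (1 + 0.13793/52)^52 − 1 = 0.147686.
Solve (1 + r/2)^2 = 1.147686: r/2 = 1.147686^(1/2) − 1 = 0.071301, so r = 0.142602 = 14.260%.

14.260%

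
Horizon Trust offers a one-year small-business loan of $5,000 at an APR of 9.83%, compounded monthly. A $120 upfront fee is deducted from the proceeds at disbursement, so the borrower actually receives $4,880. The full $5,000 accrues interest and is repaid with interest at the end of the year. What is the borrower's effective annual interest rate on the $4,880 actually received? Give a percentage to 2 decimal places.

Amount owed after one year: 5,000 × (1 + 0.0983/12)^12 = 5,000 × 1.102852 = $5,514.26.
Effective rate on net proceeds: 5,514.26 / 4,880 − 1 = 0.129971 = 13.00%.

13.00%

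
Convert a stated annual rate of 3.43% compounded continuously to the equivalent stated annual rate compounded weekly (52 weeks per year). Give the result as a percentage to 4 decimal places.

3.4311%

EAR under continuous compounding: e^0.0343 − 1 = 0.034895.
Solve (1 + r/52)^52 = 1.034895: r/52 = 1.034895^(1/52) − 1 = 0.000660, so r = 0.034311 = 3.4311%.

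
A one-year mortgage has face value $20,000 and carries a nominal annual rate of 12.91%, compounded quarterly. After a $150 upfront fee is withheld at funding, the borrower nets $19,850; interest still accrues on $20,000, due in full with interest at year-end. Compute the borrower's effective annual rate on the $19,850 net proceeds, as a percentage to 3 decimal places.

Amount owed after one year: 20,000 × (1 + 0.1291/4)^4 = 20,000 × 1.135486 = $22,709.71.
Effective rate on net proceeds: 22,709.71 / 19,850 − 1 = 0.144066 = 14.407%.

14.407%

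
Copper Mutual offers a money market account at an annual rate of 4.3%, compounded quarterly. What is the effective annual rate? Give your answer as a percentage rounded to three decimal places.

4.370%

EAR = (1 + 0.043/4)^4 − 1.
= 1.043698 − 1 = 4.370%.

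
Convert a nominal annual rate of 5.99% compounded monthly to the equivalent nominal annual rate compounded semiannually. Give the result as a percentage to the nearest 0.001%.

EAR = (1 + 0.0599/12)^12 − 1 = 0.061572.
Solve (1 + r/2)^2 = 1.061572: r/2 = 1.061572^(1/2) − 1 = 0.030326, so r = 0.060652 = 6.065%.

6.065%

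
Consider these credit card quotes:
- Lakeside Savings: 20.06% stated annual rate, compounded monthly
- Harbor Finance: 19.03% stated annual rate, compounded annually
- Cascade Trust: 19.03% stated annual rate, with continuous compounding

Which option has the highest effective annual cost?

Lakeside Savings: (1 + 0.2006/12)^12 − 1 = 22.011%
Harbor Finance: compounded annually, EAR = 19.030%
Cascade Trust: e^0.1903 − 1 = 20.961%
The highest effective annual rate is Lakeside Savings at 22.011%.

Lakeside Savings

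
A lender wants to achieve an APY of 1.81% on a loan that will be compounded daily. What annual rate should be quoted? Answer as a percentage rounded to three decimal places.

(1 + r/365)^365 − 1 = 0.0181, so 1 + r/365 = 1.0181^(1/365).
r/365 = 0.000049, so r = 0.017939 = 1.794%.

1.794%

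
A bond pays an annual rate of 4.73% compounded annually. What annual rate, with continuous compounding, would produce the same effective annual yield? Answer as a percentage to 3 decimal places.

4.622%

Compounded annually, EAR = nominal = 0.047300.
Equivalent continuous rate: r = ln(1 + 0.047300) = 0.046215 = 4.622%.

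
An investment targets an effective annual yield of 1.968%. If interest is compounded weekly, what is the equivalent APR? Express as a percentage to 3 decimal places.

(1 + r/52)^52 − 1 = 0.01968, so 1 + r/52 = 1.01968^(1/52).
r/52 = 0.000375, so r = 0.019493 = 1.949%.

1.949%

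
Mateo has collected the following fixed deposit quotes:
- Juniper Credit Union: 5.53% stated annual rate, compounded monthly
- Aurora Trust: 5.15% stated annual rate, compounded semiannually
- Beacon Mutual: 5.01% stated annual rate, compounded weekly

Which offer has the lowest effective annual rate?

Juniper Credit Union: (1 + 0.0553/12)^12 − 1 = 5.672%
Aurora Trust: (1 + 0.0515/2)^2 − 1 = 5.216%
Beacon Mutual: (1 + 0.0501/52)^52 − 1 = 5.135%
The lowest effective annual rate is Beacon Mutual at 5.135%.

Beacon Mutual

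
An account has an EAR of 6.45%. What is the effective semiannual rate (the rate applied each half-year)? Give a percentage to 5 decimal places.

3.17461%

The per-half-year rate i satisfies (1 + i)^2 = 1 + 0.0645.
i = 1.0645^(1/2) − 1 = 0.0317461 = 3.17461%.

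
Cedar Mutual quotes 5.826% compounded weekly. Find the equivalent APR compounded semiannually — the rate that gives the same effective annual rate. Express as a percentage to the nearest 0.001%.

5.908%

EAR = (1 + 0.05826/52)^52 − 1 = 0.059956.
Solve (1 + r/2)^2 = 1.059956: r/2 = 1.059956^(1/2) − 1 = 0.029542, so r = 0.059083 = 5.908%.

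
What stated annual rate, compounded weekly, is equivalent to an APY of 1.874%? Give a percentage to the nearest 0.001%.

(1 + r/52)^52 − 1 = 0.01874, so 1 + r/52 = 1.01874^(1/52).
r/52 = 0.000357, so r = 0.018570 = 1.857%.

1.857%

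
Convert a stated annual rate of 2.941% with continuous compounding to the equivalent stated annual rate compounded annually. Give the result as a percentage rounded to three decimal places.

EAR under continuous compounding: e^0.02941 − 1 = 0.029847.
Compounded annually, the equivalent nominal rate is the EAR itself: 2.985%.

2.985%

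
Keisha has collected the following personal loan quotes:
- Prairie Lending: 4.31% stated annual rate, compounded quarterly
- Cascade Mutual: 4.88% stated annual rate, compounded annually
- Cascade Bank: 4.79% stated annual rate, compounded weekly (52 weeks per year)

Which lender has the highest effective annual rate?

Cascade Bank

Prairie Lending: (1 + 0.0431/4)^4 − 1 = 4.380%
Cascade Mutual: compounded annually, EAR = 4.880%
Cascade Bank: (1 + 0.0479/52)^52 − 1 = 4.904%
The highest effective annual rate is Cascade Bank at 4.904%.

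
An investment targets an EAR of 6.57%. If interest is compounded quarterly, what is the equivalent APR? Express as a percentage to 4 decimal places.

(1 + r/4)^4 − 1 = 0.0657, so 1 + r/4 = 1.0657^(1/4).
r/4 = 0.016035, so r = 0.064141 = 6.4141%.

6.4141%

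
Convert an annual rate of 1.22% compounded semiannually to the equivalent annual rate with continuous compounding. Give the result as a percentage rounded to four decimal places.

EAR = (1 + 0.0122/2)^2 − 1 = 0.012237.
Equivalent continuous rate: r = ln(1 + 0.012237) = 0.012163 = 1.2163%.

1.2163%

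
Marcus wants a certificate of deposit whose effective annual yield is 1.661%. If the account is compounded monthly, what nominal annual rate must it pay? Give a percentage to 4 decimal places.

1.6485%

(1 + r/12)^12 − 1 = 0.01661, so 1 + r/12 = 1.01661^(1/12).
r/12 = 0.001374, so r = 0.016485 = 1.6485%.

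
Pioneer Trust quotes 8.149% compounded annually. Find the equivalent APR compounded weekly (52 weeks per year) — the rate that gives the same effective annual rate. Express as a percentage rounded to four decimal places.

7.8399%

Compounded annually, EAR = nominal = 0.081490.
Solve (1 + r/52)^52 = 1.081490: r/52 = 1.081490^(1/52) − 1 = 0.001508, so r = 0.078399 = 7.8399%.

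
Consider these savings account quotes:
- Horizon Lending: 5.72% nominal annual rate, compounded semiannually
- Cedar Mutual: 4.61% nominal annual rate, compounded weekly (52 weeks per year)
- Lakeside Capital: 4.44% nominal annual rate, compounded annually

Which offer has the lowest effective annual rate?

Horizon Lending: (1 + 0.0572/2)^2 − 1 = 5.802%
Cedar Mutual: (1 + 0.0461/52)^52 − 1 = 4.716%
Lakeside Capital: compounded annually, EAR = 4.440%
The lowest effective annual rate is Lakeside Capital at 4.440%.

Lakeside Capital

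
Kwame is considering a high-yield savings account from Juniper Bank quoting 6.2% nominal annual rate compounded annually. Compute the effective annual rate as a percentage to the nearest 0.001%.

Annual compounding means the effective rate equals the nominal rate: 6.200%.

6.200%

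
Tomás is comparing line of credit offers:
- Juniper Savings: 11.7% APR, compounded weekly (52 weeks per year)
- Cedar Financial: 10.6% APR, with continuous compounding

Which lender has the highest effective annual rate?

Juniper Savings: (1 + 0.117/52)^52 − 1 = 12.397%
Cedar Financial: e^0.106 − 1 = 11.182%
The highest effective annual rate is Juniper Savings at 12.397%.

Juniper Savings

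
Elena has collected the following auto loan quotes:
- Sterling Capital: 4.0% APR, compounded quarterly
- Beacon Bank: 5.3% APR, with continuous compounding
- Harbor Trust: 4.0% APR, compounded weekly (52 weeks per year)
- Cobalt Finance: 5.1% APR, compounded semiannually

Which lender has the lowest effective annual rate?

Sterling Capital: (1 + 0.040/4)^4 − 1 = 4.060%
Beacon Bank: e^0.053 − 1 = 5.443%
Harbor Trust: (1 + 0.040/52)^52 − 1 = 4.079%
Cobalt Finance: (1 + 0.051/2)^2 − 1 = 5.165%
The lowest effective annual rate is Sterling Capital at 4.060%.

Sterling Capital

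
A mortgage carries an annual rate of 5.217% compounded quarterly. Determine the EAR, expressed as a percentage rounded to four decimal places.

5.3200%

EAR = (1 + 0.05217/4)^4 − 1.
= 1.053200 − 1 = 5.3200%.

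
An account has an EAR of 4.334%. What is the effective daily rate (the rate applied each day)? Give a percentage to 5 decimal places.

0.01162%

The per-day rate i satisfies (1 + i)^365 = 1 + 0.04334.
i = 1.04334^(1/365) − 1 = 0.0001162 = 0.01162%.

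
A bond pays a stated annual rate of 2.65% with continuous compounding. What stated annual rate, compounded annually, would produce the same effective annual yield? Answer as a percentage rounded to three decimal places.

EAR under continuous compounding: e^0.0265 − 1 = 0.026854.
Compounded annually, the equivalent nominal rate is the EAR itself: 2.685%.

2.685%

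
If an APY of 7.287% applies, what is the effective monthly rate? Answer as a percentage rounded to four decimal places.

0.5879%

The per-month rate i satisfies (1 + i)^12 = 1 + 0.07287.
i = 1.07287^(1/12) − 1 = 0.0058787 = 0.5879%.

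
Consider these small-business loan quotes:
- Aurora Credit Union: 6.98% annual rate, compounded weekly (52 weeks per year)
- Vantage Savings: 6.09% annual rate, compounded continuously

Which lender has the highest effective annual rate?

Aurora Credit Union: (1 + 0.0698/52)^52 − 1 = 7.224%
Vantage Savings: e^0.0609 − 1 = 6.279%
The highest effective annual rate is Aurora Credit Union at 7.224%.

Aurora Credit Union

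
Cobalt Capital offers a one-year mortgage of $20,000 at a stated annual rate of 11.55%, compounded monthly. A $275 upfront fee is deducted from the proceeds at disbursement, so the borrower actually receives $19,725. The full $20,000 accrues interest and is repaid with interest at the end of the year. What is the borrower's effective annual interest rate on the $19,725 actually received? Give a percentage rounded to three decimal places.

13.745%

Amount owed after one year: 20,000 × (1 + 0.1155/12)^12 = 20,000 × 1.121815 = $22,436.30.
Effective rate on net proceeds: 22,436.30 / 19,725 − 1 = 0.137455 = 13.745%.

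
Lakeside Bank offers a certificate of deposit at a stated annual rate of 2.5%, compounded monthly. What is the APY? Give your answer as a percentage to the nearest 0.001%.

EAR = (1 + 0.025/12)^12 − 1.
= (1 + 0.002083)^12 − 1 = 1.025288 − 1 = 2.529%.

2.529%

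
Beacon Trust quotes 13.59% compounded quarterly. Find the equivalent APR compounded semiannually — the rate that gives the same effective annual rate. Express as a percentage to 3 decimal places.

EAR = (1 + 0.1359/4)^4 − 1 = 0.142984.
Solve (1 + r/2)^2 = 1.142984: r/2 = 1.142984^(1/2) − 1 = 0.069104, so r = 0.138209 = 13.821%.

13.821%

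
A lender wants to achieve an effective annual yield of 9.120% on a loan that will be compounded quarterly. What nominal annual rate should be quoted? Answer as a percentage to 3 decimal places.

(1 + r/4)^4 − 1 = 0.09120, so 1 + r/4 = 1.09120^(1/4).
r/4 = 0.022059, so r = 0.088237 = 8.824%.

8.824%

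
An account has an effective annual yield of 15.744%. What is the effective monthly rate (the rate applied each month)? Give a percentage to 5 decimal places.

1.22588%

The per-month rate i satisfies (1 + i)^12 = 1 + 0.15744.
i = 1.15744^(1/12) − 1 = 0.0122588 = 1.22588%.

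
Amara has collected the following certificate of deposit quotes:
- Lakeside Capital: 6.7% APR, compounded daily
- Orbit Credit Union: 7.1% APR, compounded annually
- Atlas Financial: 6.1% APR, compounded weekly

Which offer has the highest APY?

Orbit Credit Union

Lakeside Capital: (1 + 0.067/365)^365 − 1 = 6.929%
Orbit Credit Union: compounded annually, EAR = 7.100%
Atlas Financial: (1 + 0.061/52)^52 − 1 = 6.286%
The highest effective annual rate is Orbit Credit Union at 7.100%.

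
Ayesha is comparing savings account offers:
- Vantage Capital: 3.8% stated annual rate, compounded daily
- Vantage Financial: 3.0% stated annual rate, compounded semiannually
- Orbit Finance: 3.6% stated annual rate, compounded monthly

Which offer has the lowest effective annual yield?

Vantage Financial

Vantage Capital: (1 + 0.038/365)^365 − 1 = 3.873%
Vantage Financial: (1 + 0.030/2)^2 − 1 = 3.022%
Orbit Finance: (1 + 0.036/12)^12 − 1 = 3.660%
The lowest effective annual rate is Vantage Financial at 3.022%.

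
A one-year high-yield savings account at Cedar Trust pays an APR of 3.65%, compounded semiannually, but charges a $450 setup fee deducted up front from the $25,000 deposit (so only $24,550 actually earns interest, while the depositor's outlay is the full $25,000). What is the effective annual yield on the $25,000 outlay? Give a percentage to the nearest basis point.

1.82%

Value after one year: 24,550 × (1 + 0.0365/2)^2 = 24,550 × 1.036833 = $25,454.25.
Effective yield on the $25,000 outlay: 25,454.25 / 25,000 − 1 = 0.018170 = 1.82%.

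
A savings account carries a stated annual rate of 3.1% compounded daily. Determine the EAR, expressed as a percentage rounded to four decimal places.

EAR = (1 + 0.031/365)^365 − 1.
= (1 + 0.000085)^365 − 1 = 1.031484 − 1 = 3.1484%.

3.1484%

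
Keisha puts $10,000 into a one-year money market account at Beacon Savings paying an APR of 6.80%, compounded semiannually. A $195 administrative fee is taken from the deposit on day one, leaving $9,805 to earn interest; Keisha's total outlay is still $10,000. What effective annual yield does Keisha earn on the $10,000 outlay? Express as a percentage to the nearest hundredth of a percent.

4.83%

Value after one year: 9,805 × (1 + 0.0680/2)^2 = 9,805 × 1.069156 = $10,483.07.
Effective yield on the $10,000 outlay: 10,483.07 / 10,000 − 1 = 0.048307 = 4.83%.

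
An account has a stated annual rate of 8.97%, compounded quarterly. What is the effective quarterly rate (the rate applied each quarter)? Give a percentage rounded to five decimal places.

2.24250%

With a nominal annual rate compounded quarterly, the periodic rate is the nominal rate divided by 4.
i = 0.0897 / 4 = 0.0224250 = 2.24250%.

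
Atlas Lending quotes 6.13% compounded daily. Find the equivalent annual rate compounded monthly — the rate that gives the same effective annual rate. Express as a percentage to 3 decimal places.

EAR = (1 + 0.0613/365)^365 − 1 = 0.063212.
Solve (1 + r/12)^12 = 1.063212: r/12 = 1.063212^(1/12) − 1 = 0.005121, so r = 0.061452 = 6.145%.

6.145%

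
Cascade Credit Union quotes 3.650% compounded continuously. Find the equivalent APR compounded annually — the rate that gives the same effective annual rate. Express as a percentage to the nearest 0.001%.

3.717%

EAR under continuous compounding: e^0.03650 − 1 = 0.037174.
Compounded annually, the equivalent nominal rate is the EAR itself: 3.717%.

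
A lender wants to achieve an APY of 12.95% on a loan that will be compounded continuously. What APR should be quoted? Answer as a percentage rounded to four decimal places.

12.1775%

Continuous: nominal r satisfies e^r − 1 = 0.1295.
r = ln(1 + 0.1295) = ln(1.1295) = 0.121775 = 12.1775%.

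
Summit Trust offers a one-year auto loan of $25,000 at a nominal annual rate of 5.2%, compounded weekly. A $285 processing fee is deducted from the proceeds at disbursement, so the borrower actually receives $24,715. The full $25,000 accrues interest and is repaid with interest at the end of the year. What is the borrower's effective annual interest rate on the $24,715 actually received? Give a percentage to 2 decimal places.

6.55%

Amount owed after one year: 25,000 × (1 + 0.052/52)^52 = 25,000 × 1.053348 = $26,333.71.
Effective rate on net proceeds: 26,333.71 / 24,715 − 1 = 0.065495 = 6.55%.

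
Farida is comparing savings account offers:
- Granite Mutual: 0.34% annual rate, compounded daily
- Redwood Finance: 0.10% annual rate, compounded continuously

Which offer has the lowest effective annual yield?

Granite Mutual: (1 + 0.0034/365)^365 − 1 = 0.341%
Redwood Finance: e^0.0010 − 1 = 0.100%
The lowest effective annual rate is Redwood Finance at 0.100%.

Redwood Finance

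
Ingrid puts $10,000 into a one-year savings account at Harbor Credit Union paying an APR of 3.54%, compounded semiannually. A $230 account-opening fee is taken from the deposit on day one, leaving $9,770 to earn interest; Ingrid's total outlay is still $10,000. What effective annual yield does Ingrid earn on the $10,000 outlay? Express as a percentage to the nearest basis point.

Value after one year: 9,770 × (1 + 0.0354/2)^2 = 9,770 × 1.035713 = $10,118.92.
Effective yield on the $10,000 outlay: 10,118.92 / 10,000 − 1 = 0.011892 = 1.19%.

1.19%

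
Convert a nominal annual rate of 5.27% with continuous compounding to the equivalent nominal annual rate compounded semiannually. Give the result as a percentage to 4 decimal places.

5.3400%

EAR under continuous compounding: e^0.0527 − 1 = 0.054113.
Solve (1 + r/2)^2 = 1.054113: r/2 = 1.054113^(1/2) − 1 = 0.026700, so r = 0.053400 = 5.3400%.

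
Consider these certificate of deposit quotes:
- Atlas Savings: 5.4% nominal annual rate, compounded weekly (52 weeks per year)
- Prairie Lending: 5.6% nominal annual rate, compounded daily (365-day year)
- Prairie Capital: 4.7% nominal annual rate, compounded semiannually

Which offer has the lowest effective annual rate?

Atlas Savings: (1 + 0.054/52)^52 − 1 = 5.546%
Prairie Lending: (1 + 0.056/365)^365 − 1 = 5.759%
Prairie Capital: (1 + 0.047/2)^2 − 1 = 4.755%
The lowest effective annual rate is Prairie Capital at 4.755%.

Prairie Capital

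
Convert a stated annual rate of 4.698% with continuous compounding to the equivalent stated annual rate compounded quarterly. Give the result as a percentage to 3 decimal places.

4.726%

EAR under continuous compounding: e^0.04698 − 1 = 0.048101.
Solve (1 + r/4)^4 = 1.048101: r/4 = 1.048101^(1/4) − 1 = 0.011814, so r = 0.047257 = 4.726%.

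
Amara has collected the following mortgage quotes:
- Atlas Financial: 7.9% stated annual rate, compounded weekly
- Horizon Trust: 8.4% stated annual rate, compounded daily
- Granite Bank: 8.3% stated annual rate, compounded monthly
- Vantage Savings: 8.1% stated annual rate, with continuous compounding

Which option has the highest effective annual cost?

Horizon Trust

Atlas Financial: (1 + 0.079/52)^52 − 1 = 8.214%
Horizon Trust: (1 + 0.084/365)^365 − 1 = 8.762%
Granite Bank: (1 + 0.083/12)^12 − 1 = 8.623%
Vantage Savings: e^0.081 − 1 = 8.437%
The highest effective annual rate is Horizon Trust at 8.762%.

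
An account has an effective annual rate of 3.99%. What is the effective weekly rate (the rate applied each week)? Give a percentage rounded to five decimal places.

0.07527%

The per-week rate i satisfies (1 + i)^52 = 1 + 0.0399.
i = 1.0399^(1/52) − 1 = 0.0007527 = 0.07527%.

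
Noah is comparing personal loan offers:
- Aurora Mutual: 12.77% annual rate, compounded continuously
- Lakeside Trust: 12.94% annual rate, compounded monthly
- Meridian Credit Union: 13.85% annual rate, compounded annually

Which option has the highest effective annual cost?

Aurora Mutual: e^0.1277 − 1 = 13.621%
Lakeside Trust: (1 + 0.1294/12)^12 − 1 = 13.736%
Meridian Credit Union: compounded annually, EAR = 13.850%
The highest effective annual rate is Meridian Credit Union at 13.850%.

Meridian Credit Union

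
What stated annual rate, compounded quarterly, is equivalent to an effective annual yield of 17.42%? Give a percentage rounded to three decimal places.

(1 + r/4)^4 − 1 = 0.1742, so 1 + r/4 = 1.1742^(1/4).
r/4 = 0.040964, so r = 0.163854 = 16.385%.

16.385%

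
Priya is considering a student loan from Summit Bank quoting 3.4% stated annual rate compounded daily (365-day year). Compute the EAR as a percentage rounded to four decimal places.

EAR = (1 + 0.034/365)^365 − 1.
= (1 + 0.000093)^365 − 1 = 1.034583 − 1 = 3.4583%.

3.4583%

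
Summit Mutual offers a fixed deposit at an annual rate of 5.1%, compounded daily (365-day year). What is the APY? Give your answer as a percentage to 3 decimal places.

5.232%

EAR = (1 + 0.051/365)^365 − 1.
= 1.052319 − 1 = 5.232%.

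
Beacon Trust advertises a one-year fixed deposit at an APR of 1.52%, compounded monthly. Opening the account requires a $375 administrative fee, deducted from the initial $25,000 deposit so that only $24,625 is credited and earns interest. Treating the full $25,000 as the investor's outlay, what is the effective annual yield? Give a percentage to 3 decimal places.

0.008%

Value after one year: 24,625 × (1 + 0.0152/12)^12 = 24,625 × 1.015306 = $25,001.92.
Effective yield on the $25,000 outlay: 25,001.92 / 25,000 − 1 = 0.000077 = 0.008%.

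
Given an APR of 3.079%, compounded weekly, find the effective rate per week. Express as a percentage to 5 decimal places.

0.05921%

With a nominal annual rate compounded weekly, the periodic rate is the nominal rate divided by 52.
i = 0.03079 / 52 = 0.0005921 = 0.05921%.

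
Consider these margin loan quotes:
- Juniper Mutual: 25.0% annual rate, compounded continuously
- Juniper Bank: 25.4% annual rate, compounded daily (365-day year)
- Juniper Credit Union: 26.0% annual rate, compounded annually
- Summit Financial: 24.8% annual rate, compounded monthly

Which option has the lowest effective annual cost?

Juniper Credit Union

Juniper Mutual: e^0.250 − 1 = 28.403%
Juniper Bank: (1 + 0.254/365)^365 − 1 = 28.906%
Juniper Credit Union: compounded annually, EAR = 26.000%
Summit Financial: (1 + 0.248/12)^12 − 1 = 27.822%
The lowest effective annual rate is Juniper Credit Union at 26.000%.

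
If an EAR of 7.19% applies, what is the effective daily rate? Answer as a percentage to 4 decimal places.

The per-day rate i satisfies (1 + i)^365 = 1 + 0.0719.
i = 1.0719^(1/365) − 1 = 0.0001902 = 0.0190%.

0.0190%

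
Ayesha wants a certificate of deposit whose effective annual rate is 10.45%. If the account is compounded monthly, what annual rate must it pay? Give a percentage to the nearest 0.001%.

(1 + r/12)^12 − 1 = 0.1045, so 1 + r/12 = 1.1045^(1/12).
r/12 = 0.008317, so r = 0.099806 = 9.981%.

9.981%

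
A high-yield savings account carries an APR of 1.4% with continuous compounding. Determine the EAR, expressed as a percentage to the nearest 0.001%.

With continuous compounding, EAR = e^0.014 − 1.
e^0.014 = 1.014098, so EAR = 0.014098 = 1.410%.

1.410%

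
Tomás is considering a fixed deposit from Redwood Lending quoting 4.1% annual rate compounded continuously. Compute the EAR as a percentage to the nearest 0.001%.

4.185%

With continuous compounding, EAR = e^0.041 − 1.
e^0.041 = 1.041852, so EAR = 0.041852 = 4.185%.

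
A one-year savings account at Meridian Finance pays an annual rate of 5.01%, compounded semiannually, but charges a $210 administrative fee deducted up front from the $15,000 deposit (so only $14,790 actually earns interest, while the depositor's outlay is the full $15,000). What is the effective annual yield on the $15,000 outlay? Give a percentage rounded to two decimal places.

3.60%

Value after one year: 14,790 × (1 + 0.0501/2)^2 = 14,790 × 1.050728 = $15,540.26.
Effective yield on the $15,000 outlay: 15,540.26 / 15,000 − 1 = 0.036017 = 3.60%.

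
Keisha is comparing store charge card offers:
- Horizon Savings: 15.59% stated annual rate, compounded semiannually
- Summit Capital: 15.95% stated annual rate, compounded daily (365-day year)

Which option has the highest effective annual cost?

Horizon Savings: (1 + 0.1559/2)^2 − 1 = 16.198%
Summit Capital: (1 + 0.1595/365)^365 − 1 = 17.288%
The highest effective annual rate is Summit Capital at 17.288%.

Summit Capital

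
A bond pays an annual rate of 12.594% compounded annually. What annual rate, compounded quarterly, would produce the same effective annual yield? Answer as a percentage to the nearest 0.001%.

12.039%

Compounded annually, EAR = nominal = 0.125940.
Solve (1 + r/4)^4 = 1.125940: r/4 = 1.125940^(1/4) − 1 = 0.030099, so r = 0.120395 = 12.039%.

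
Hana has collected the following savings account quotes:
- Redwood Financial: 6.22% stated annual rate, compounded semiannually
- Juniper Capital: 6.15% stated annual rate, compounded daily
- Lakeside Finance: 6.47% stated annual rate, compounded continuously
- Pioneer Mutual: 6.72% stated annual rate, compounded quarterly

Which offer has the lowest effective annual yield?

Redwood Financial

Redwood Financial: (1 + 0.0622/2)^2 − 1 = 6.317%
Juniper Capital: (1 + 0.0615/365)^365 − 1 = 6.342%
Lakeside Finance: e^0.0647 − 1 = 6.684%
Pioneer Mutual: (1 + 0.0672/4)^4 − 1 = 6.891%
The lowest effective annual rate is Redwood Financial at 6.317%.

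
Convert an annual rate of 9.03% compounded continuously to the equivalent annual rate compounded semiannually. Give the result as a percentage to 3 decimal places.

EAR under continuous compounding: e^0.0903 − 1 = 0.094503.
Solve (1 + r/2)^2 = 1.094503: r/2 = 1.094503^(1/2) − 1 = 0.046185, so r = 0.092370 = 9.237%.

9.237%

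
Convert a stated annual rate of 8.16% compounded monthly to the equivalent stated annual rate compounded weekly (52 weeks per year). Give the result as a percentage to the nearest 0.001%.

EAR = (1 + 0.0816/12)^12 − 1 = 0.084722.
Solve (1 + r/52)^52 = 1.084722: r/52 = 1.084722^(1/52) − 1 = 0.001565, so r = 0.081387 = 8.139%.

8.139%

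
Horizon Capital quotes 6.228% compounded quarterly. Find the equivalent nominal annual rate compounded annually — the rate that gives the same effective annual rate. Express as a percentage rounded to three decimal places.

6.375%

EAR = (1 + 0.06228/4)^4 − 1 = 0.063750.
Compounded annually, the equivalent nominal rate is the EAR itself: 6.375%.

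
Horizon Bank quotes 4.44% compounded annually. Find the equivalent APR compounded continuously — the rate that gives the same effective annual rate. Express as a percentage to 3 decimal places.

4.344%

Compounded annually, EAR = nominal = 0.044400.
Equivalent continuous rate: r = ln(1 + 0.044400) = 0.043443 = 4.344%.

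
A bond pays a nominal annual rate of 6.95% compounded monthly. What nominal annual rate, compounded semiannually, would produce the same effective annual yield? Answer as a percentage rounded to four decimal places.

7.0514%

EAR = (1 + 0.0695/12)^12 − 1 = 0.071757.
Solve (1 + r/2)^2 = 1.071757: r/2 = 1.071757^(1/2) − 1 = 0.035257, so r = 0.070514 = 7.0514%.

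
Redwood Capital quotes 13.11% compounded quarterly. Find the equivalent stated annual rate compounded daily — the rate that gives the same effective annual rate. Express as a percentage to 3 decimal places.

EAR = (1 + 0.1311/4)^4 − 1 = 0.137687.
Solve (1 + r/365)^365 = 1.137687: r/365 = 1.137687^(1/365) − 1 = 0.000353, so r = 0.129020 = 12.902%.

12.902%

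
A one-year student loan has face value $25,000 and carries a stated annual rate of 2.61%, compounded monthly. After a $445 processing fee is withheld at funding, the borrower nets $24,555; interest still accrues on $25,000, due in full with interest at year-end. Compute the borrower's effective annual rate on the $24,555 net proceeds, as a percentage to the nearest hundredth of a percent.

4.50%

Amount owed after one year: 25,000 × (1 + 0.0261/12)^12 = 25,000 × 1.026414 = $25,660.36.
Effective rate on net proceeds: 25,660.36 / 24,555 − 1 = 0.045016 = 4.50%.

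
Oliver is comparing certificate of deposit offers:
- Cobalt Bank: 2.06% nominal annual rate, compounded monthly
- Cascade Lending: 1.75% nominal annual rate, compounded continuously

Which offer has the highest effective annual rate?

Cobalt Bank

Cobalt Bank: (1 + 0.0206/12)^12 − 1 = 2.080%
Cascade Lending: e^0.0175 − 1 = 1.765%
The highest effective annual rate is Cobalt Bank at 2.080%.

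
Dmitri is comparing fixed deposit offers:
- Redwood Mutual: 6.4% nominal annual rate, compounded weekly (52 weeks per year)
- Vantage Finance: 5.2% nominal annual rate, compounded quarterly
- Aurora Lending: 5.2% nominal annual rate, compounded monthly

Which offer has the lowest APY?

Vantage Finance

Redwood Mutual: (1 + 0.064/52)^52 − 1 = 6.605%
Vantage Finance: (1 + 0.052/4)^4 − 1 = 5.302%
Aurora Lending: (1 + 0.052/12)^12 − 1 = 5.326%
The lowest effective annual rate is Vantage Finance at 5.302%.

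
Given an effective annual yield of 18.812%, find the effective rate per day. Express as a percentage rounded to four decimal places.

0.0472%

The per-day rate i satisfies (1 + i)^365 = 1 + 0.18812.
i = 1.18812^(1/365) − 1 = 0.0004724 = 0.0472%.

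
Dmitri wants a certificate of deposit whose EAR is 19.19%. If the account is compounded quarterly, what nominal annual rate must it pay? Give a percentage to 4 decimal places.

(1 + r/4)^4 − 1 = 0.1919, so 1 + r/4 = 1.1919^(1/4).
r/4 = 0.044864, so r = 0.179458 = 17.9458%.

17.9458%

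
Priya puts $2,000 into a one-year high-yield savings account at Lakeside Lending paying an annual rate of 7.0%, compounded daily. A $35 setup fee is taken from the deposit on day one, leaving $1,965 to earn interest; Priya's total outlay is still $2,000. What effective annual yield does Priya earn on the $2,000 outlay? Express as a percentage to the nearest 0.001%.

Value after one year: 1,965 × (1 + 0.070/365)^365 = 1,965 × 1.072501 = $2,107.46.
Effective yield on the $2,000 outlay: 2,107.46 / 2,000 − 1 = 0.053732 = 5.373%.

5.373%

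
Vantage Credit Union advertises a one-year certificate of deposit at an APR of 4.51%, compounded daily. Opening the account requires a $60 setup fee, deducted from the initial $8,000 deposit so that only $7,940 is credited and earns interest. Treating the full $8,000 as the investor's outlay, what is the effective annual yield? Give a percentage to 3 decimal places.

3.828%

Value after one year: 7,940 × (1 + 0.0451/365)^365 = 7,940 × 1.046130 = $8,306.27.
Effective yield on the $8,000 outlay: 8,306.27 / 8,000 − 1 = 0.038284 = 3.828%.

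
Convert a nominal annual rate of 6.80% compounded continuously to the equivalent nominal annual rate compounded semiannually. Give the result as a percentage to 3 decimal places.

EAR under continuous compounding: e^0.0680 − 1 = 0.070365.
Solve (1 + r/2)^2 = 1.070365: r/2 = 1.070365^(1/2) − 1 = 0.034585, so r = 0.069169 = 6.917%.

6.917%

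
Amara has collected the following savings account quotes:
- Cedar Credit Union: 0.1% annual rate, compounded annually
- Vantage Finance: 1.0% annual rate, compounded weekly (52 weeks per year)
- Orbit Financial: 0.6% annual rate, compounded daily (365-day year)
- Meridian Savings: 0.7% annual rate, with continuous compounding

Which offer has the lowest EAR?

Cedar Credit Union

Cedar Credit Union: compounded annually, EAR = 0.100%
Vantage Finance: (1 + 0.010/52)^52 − 1 = 1.005%
Orbit Financial: (1 + 0.006/365)^365 − 1 = 0.602%
Meridian Savings: e^0.007 − 1 = 0.702%
The lowest effective annual rate is Cedar Credit Union at 0.100%.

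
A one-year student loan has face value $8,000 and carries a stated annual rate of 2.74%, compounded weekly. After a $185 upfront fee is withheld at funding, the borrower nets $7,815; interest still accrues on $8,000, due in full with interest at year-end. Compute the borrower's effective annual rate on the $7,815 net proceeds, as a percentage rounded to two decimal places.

Amount owed after one year: 8,000 × (1 + 0.0274/52)^52 = 8,000 × 1.027771 = $8,222.17.
Effective rate on net proceeds: 8,222.17 / 7,815 − 1 = 0.052101 = 5.21%.

5.21%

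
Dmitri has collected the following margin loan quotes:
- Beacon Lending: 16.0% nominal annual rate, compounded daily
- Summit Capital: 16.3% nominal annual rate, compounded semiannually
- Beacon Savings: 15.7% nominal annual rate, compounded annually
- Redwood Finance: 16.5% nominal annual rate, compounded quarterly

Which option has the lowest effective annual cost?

Beacon Savings

Beacon Lending: (1 + 0.160/365)^365 − 1 = 17.347%
Summit Capital: (1 + 0.163/2)^2 − 1 = 16.964%
Beacon Savings: compounded annually, EAR = 15.700%
Redwood Finance: (1 + 0.165/4)^4 − 1 = 17.549%
The lowest effective annual rate is Beacon Savings at 15.700%.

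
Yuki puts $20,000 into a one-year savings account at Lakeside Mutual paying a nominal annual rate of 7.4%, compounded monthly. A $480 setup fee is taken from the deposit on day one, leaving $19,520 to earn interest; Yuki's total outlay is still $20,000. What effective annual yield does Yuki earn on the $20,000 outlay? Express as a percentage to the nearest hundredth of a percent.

5.07%

Value after one year: 19,520 × (1 + 0.074/12)^12 = 19,520 × 1.076562 = $21,014.49.
Effective yield on the $20,000 outlay: 21,014.49 / 20,000 − 1 = 0.050725 = 5.07%.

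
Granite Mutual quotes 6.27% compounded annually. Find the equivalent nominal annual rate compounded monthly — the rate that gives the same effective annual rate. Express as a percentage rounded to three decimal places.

Compounded annually, EAR = nominal = 0.062700.
Solve (1 + r/12)^12 = 1.062700: r/12 = 1.062700^(1/12) − 1 = 0.005081, so r = 0.060967 = 6.097%.

6.097%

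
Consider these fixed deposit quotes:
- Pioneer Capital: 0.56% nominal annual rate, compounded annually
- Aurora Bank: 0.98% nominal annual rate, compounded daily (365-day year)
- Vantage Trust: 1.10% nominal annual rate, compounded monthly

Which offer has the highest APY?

Vantage Trust

Pioneer Capital: compounded annually, EAR = 0.560%
Aurora Bank: (1 + 0.0098/365)^365 − 1 = 0.985%
Vantage Trust: (1 + 0.0110/12)^12 − 1 = 1.106%
The highest effective annual rate is Vantage Trust at 1.106%.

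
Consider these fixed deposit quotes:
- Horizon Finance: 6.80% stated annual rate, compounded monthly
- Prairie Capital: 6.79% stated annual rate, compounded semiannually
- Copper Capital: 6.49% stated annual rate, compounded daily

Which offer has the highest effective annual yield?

Horizon Finance: (1 + 0.0680/12)^12 − 1 = 7.016%
Prairie Capital: (1 + 0.0679/2)^2 − 1 = 6.905%
Copper Capital: (1 + 0.0649/365)^365 − 1 = 6.705%
The highest effective annual rate is Horizon Finance at 7.016%.

Horizon Finance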